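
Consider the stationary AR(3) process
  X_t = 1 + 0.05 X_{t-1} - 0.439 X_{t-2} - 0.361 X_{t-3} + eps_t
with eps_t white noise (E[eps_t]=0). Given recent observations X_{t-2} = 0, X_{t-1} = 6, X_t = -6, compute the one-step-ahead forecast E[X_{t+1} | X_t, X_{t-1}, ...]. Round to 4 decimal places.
E[X_{t+1} \mid \mathcal F_t] = -1.9340

For an AR(p) model X_t = c + sum_i phi_i X_{t-i} + eps_t, the
one-step-ahead conditional mean is
  E[X_{t+1} | X_t, ...] = c + sum_i phi_i X_{t+1-i}.
Substitute known values:
  E[X_{t+1} | ...] = 1 + (0.05) * (-6) + (-0.439) * (6) + (-0.361) * (0)
                   = -1.9340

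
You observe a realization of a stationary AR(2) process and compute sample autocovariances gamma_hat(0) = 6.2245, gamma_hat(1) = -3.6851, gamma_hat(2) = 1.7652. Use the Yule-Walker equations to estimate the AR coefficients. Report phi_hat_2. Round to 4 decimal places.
\hat\phi_{2} = -0.1030

The Yule-Walker equations for an AR(p) process read, in matrix form,
  Gamma_p phi = r_p,   with   (Gamma_p)_{ij} = gamma(|i - j|),
                       (r_p)_i = gamma(i),   i,j = 1..p.
Substitute the sample gammas (Toeplitz matrix and right-hand side of size 2):
  Gamma_p = [[6.2245, -3.6851], [-3.6851, 6.2245]]
  r_p     = [-3.6851, 1.7652]
Written out:
  6.2245 phi_1 - 3.6851 phi_2 = -3.6851
  -3.6851 phi_1 + 6.2245 phi_2 = 1.7652
Solve by Cramer's rule:
  det = gamma(0)^2 - gamma(1)^2 = (6.2245)^2 - (-3.6851)^2 = 38.74440025 - 13.57996201 = 25.16443824
  phi_hat_1 = [gamma(1) gamma(0) - gamma(1) gamma(2)] / det = [(-3.6851)(6.2245) - (-3.6851)(1.7652)] / 25.16443824 = -16.43296643 / 25.16443824 = -0.653
  phi_hat_2 = [gamma(0) gamma(2) - gamma(1)^2] / det = [(6.2245)(1.7652) - (-3.6851)^2] / 25.16443824 = -2.59247461 / 25.16443824 = -0.103
So phi_hat = [-0.6530, -0.1030].
Therefore phi_hat_2 = -0.1030.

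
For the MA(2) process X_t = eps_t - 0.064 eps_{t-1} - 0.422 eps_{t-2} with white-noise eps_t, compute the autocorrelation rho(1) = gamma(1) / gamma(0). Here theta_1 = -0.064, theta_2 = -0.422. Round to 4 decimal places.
\rho(1) = -0.0313

For an MA(q) process with theta_0 = 1, the autocovariance is
  gamma(k) = sigma^2 * sum_{i=0..q-k} theta_i * theta_{i+k},
and rho(k) = gamma(k) / gamma(0). Sigma^2 cancels.
  numerator   = (1)*(-0.064) + (-0.064)*(-0.422) = -0.036992.
  denominator = (1)^2 + (-0.064)^2 + (-0.422)^2 = 1.18218.
  rho(1) = -0.036992 / 1.18218 = -0.0313.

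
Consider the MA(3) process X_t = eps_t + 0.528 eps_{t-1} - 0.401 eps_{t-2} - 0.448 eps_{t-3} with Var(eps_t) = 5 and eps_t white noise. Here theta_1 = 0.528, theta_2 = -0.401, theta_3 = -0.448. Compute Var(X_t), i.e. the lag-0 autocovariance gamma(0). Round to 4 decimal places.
\gamma(0) = 8.2014

For an MA(q) process X_t = eps_t + sum_i theta_i eps_{t-i} with
Var(eps_t) = sigma^2, the variance is
  gamma(0) = sigma^2 * (1 + sum_i theta_i^2).
  sum_i theta_i^2 = (0.528)^2 + (-0.401)^2 + (-0.448)^2 = 0.278784 + 0.160801 + 0.200704 = 0.640289.
  gamma(0) = 5 * (1 + 0.640289) = 5 * 1.640289 = 8.201445, which rounds to 8.2014.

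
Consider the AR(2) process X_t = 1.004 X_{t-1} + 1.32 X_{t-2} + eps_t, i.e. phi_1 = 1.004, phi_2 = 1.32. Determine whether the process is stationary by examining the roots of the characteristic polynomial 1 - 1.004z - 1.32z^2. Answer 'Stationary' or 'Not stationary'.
\text{Not stationary}

The AR(p) characteristic polynomial is P(z) = 1 - 1.004z - 1.32z^2.
Stationarity requires all roots to lie outside the unit circle, i.e. |z| > 1 for every root.
Set 1 + (-1.004) z + (-1.32) z^2 = 0, i.e. a z^2 + b z + c = 0 with a = -1.32, b = -1.004, c = 1.
Discriminant D = b^2 - 4ac = (-1.004)^2 - 4*(-1.32)*1 = 1.008016 - (-5.28) = 6.288016.
D >= 0, so the roots are real: z = (-b +/- sqrt(D)) / (2a) = (1.004 +/- 2.507592) / (-2.64).
  z_1 = (1.004 + 2.507592) / (-2.64) = -1.3301,   |z_1| = 1.3301.
  z_2 = (1.004 - 2.507592) / (-2.64) = 0.5695,   |z_2| = 0.5695.
Moduli of all roots: 1.3301, 0.5695.
All moduli strictly greater than 1? No.
Verdict: Not stationary.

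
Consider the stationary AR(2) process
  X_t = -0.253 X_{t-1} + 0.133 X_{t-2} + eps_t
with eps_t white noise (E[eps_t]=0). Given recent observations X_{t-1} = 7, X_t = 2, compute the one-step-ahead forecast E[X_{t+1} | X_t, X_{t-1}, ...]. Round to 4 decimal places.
E[X_{t+1} \mid \mathcal F_t] = 0.4250

For an AR(p) model X_t = c + sum_i phi_i X_{t-i} + eps_t, the
one-step-ahead conditional mean is
  E[X_{t+1} | X_t, ...] = c + sum_i phi_i X_{t+1-i}.
Substitute known values:
  E[X_{t+1} | ...] = (-0.253) * (2) + (0.133) * (7)
                   = 0.4250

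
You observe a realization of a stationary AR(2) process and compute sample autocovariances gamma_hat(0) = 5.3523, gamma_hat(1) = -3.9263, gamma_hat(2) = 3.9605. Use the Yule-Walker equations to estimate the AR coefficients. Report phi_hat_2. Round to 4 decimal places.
\hat\phi_{2} = 0.4370

The Yule-Walker equations for an AR(p) process read, in matrix form,
  Gamma_p phi = r_p,   with   (Gamma_p)_{ij} = gamma(|i - j|),
                       (r_p)_i = gamma(i),   i,j = 1..p.
Substitute the sample gammas (Toeplitz matrix and right-hand side of size 2):
  Gamma_p = [[5.3523, -3.9263], [-3.9263, 5.3523]]
  r_p     = [-3.9263, 3.9605]
Written out:
  5.3523 phi_1 - 3.9263 phi_2 = -3.9263
  -3.9263 phi_1 + 5.3523 phi_2 = 3.9605
Solve by Cramer's rule:
  det = gamma(0)^2 - gamma(1)^2 = (5.3523)^2 - (-3.9263)^2 = 28.64711529 - 15.41583169 = 13.2312836
  phi_hat_1 = [gamma(1) gamma(0) - gamma(1) gamma(2)] / det = [(-3.9263)(5.3523) - (-3.9263)(3.9605)] / 13.2312836 = -5.46462434 / 13.2312836 = -0.413
  phi_hat_2 = [gamma(0) gamma(2) - gamma(1)^2] / det = [(5.3523)(3.9605) - (-3.9263)^2] / 13.2312836 = 5.78195246 / 13.2312836 = 0.437
So phi_hat = [-0.4130, 0.4370].
Therefore phi_hat_2 = 0.4370.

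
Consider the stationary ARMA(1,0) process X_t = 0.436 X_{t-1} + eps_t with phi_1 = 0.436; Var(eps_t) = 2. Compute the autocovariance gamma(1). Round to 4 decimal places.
\gamma(1) = 1.0767

Multiply the model equation by X_{t-k} and take expectations. With theta_0 = psi_0 = 1 and psi_j the MA(infinity) weights, this gives
  gamma(k) - sum_i phi_i gamma(k-i) = c_k,
  c_k = sigma^2 * sum_{j=k..q} theta_j psi_{j-k}   (c_k = 0 for k > q),
using gamma(-m) = gamma(m).
Pure AR (q = 0): c_0 = sigma^2 = 2, c_k = 0 for k >= 1.
Equations for k = 0 and k = 1 (AR order 1):
  gamma(0) = phi_1 gamma(1) + c_0
  gamma(1) = phi_1 gamma(0) + c_1
Substituting the second into the first: gamma(0) (1 - phi_1^2) = c_0 + phi_1 c_1, so
  gamma(0) = c_0 / (1 - phi_1^2) = 2 / (1 - (0.436)^2) = 2 / 0.809904 = 2.469428.
  gamma(1) = phi_1 gamma(0) = (0.436)(2.469428) = 1.076671.
Therefore gamma(1) = 1.0767 (to 4 decimal places).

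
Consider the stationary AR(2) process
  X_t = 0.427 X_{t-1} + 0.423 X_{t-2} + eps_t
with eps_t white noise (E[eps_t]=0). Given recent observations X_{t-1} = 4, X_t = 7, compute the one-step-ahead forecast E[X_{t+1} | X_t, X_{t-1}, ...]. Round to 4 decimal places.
E[X_{t+1} \mid \mathcal F_t] = 4.6810

For an AR(p) model X_t = c + sum_i phi_i X_{t-i} + eps_t, the
one-step-ahead conditional mean is
  E[X_{t+1} | X_t, ...] = c + sum_i phi_i X_{t+1-i}.
Substitute known values:
  E[X_{t+1} | ...] = (0.427) * (7) + (0.423) * (4)
                   = 4.6810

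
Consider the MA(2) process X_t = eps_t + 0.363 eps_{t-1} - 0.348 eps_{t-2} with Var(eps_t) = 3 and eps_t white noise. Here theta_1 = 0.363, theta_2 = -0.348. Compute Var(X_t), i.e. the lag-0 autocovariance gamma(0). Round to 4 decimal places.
\gamma(0) = 3.7586

For an MA(q) process X_t = eps_t + sum_i theta_i eps_{t-i} with
Var(eps_t) = sigma^2, the variance is
  gamma(0) = sigma^2 * (1 + sum_i theta_i^2).
  sum_i theta_i^2 = (0.363)^2 + (-0.348)^2 = 0.131769 + 0.121104 = 0.252873.
  gamma(0) = 3 * (1 + 0.252873) = 3 * 1.252873 = 3.758619, which rounds to 3.7586.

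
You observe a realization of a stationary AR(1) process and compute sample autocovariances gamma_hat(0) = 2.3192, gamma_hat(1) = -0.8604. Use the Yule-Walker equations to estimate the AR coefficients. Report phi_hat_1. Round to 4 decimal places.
\hat\phi_{1} = -0.3710

The Yule-Walker equations for an AR(p) process read, in matrix form,
  Gamma_p phi = r_p,   with   (Gamma_p)_{ij} = gamma(|i - j|),
                       (r_p)_i = gamma(i),   i,j = 1..p.
Substitute the sample gammas (Toeplitz matrix and right-hand side of size 1):
  Gamma_p = [[2.3192]]
  r_p     = [-0.8604]
With p = 1 this is the single equation gamma(0) phi_1 = gamma(1):
  phi_hat_1 = gamma(1) / gamma(0) = -0.8604 / 2.3192 = -0.3710.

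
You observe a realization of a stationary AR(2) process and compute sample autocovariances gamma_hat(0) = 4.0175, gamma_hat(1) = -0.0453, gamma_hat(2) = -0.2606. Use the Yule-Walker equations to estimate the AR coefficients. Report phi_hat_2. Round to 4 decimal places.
\hat\phi_{2} = -0.0650

The Yule-Walker equations for an AR(p) process read, in matrix form,
  Gamma_p phi = r_p,   with   (Gamma_p)_{ij} = gamma(|i - j|),
                       (r_p)_i = gamma(i),   i,j = 1..p.
Substitute the sample gammas (Toeplitz matrix and right-hand side of size 2):
  Gamma_p = [[4.0175, -0.0453], [-0.0453, 4.0175]]
  r_p     = [-0.0453, -0.2606]
Written out:
  4.0175 phi_1 - 0.0453 phi_2 = -0.0453
  -0.0453 phi_1 + 4.0175 phi_2 = -0.2606
Solve by Cramer's rule:
  det = gamma(0)^2 - gamma(1)^2 = (4.0175)^2 - (-0.0453)^2 = 16.14030625 - 0.00205209 = 16.13825416
  phi_hat_1 = [gamma(1) gamma(0) - gamma(1) gamma(2)] / det = [(-0.0453)(4.0175) - (-0.0453)(-0.2606)] / 16.13825416 = -0.19379793 / 16.13825416 = -0.012
  phi_hat_2 = [gamma(0) gamma(2) - gamma(1)^2] / det = [(4.0175)(-0.2606) - (-0.0453)^2] / 16.13825416 = -1.04901259 / 16.13825416 = -0.065
So phi_hat = [-0.0120, -0.0650].
Therefore phi_hat_2 = -0.0650.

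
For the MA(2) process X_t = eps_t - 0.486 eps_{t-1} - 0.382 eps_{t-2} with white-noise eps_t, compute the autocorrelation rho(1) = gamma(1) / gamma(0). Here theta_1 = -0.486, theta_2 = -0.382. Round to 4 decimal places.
\rho(1) = -0.2173

For an MA(q) process with theta_0 = 1, the autocovariance is
  gamma(k) = sigma^2 * sum_{i=0..q-k} theta_i * theta_{i+k},
and rho(k) = gamma(k) / gamma(0). Sigma^2 cancels.
  numerator   = (1)*(-0.486) + (-0.486)*(-0.382) = -0.300348.
  denominator = (1)^2 + (-0.486)^2 + (-0.382)^2 = 1.38212.
  rho(1) = -0.300348 / 1.38212 = -0.2173.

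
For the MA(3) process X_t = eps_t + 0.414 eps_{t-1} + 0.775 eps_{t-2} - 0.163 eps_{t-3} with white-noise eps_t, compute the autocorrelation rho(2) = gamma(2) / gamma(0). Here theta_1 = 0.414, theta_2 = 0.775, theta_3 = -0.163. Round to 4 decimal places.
\rho(2) = 0.3934

For an MA(q) process with theta_0 = 1, the autocovariance is
  gamma(k) = sigma^2 * sum_{i=0..q-k} theta_i * theta_{i+k},
and rho(k) = gamma(k) / gamma(0). Sigma^2 cancels.
  numerator   = (1)*(0.775) + (0.414)*(-0.163) = 0.707518.
  denominator = (1)^2 + (0.414)^2 + (0.775)^2 + (-0.163)^2 = 1.79859.
  rho(2) = 0.707518 / 1.79859 = 0.3934.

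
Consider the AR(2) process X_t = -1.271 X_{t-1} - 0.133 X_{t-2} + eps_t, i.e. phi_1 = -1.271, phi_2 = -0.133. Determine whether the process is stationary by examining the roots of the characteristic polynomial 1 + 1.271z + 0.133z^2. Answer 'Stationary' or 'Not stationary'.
\text{Not stationary}

The AR(p) characteristic polynomial is P(z) = 1 + 1.271z + 0.133z^2.
Stationarity requires all roots to lie outside the unit circle, i.e. |z| > 1 for every root.
Set 1 + (1.271) z + (0.133) z^2 = 0, i.e. a z^2 + b z + c = 0 with a = 0.133, b = 1.271, c = 1.
Discriminant D = b^2 - 4ac = (1.271)^2 - 4*(0.133)*1 = 1.615441 - (0.532) = 1.083441.
D >= 0, so the roots are real: z = (-b +/- sqrt(D)) / (2a) = (-1.271 +/- 1.040885) / (0.266).
  z_1 = (-1.271 + 1.040885) / (0.266) = -0.8651,   |z_1| = 0.8651.
  z_2 = (-1.271 - 1.040885) / (0.266) = -8.6913,   |z_2| = 8.6913.
Moduli of all roots: 0.8651, 8.6913.
All moduli strictly greater than 1? No.
Verdict: Not stationary.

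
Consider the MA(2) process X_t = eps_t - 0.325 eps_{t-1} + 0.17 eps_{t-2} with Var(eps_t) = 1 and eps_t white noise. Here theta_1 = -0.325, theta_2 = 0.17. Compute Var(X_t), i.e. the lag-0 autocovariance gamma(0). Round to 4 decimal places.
\gamma(0) = 1.1345

For an MA(q) process X_t = eps_t + sum_i theta_i eps_{t-i} with
Var(eps_t) = sigma^2, the variance is
  gamma(0) = sigma^2 * (1 + sum_i theta_i^2).
  sum_i theta_i^2 = (-0.325)^2 + (0.17)^2 = 0.105625 + 0.0289 = 0.134525.
  gamma(0) = 1 * (1 + 0.134525) = 1 * 1.134525 = 1.134525, which rounds to 1.1345.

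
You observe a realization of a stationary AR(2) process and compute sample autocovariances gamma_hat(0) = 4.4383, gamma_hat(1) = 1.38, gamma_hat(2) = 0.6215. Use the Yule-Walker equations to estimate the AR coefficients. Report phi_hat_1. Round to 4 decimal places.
\hat\phi_{1} = 0.2960

The Yule-Walker equations for an AR(p) process read, in matrix form,
  Gamma_p phi = r_p,   with   (Gamma_p)_{ij} = gamma(|i - j|),
                       (r_p)_i = gamma(i),   i,j = 1..p.
Substitute the sample gammas (Toeplitz matrix and right-hand side of size 2):
  Gamma_p = [[4.4383, 1.38], [1.38, 4.4383]]
  r_p     = [1.38, 0.6215]
Written out:
  4.4383 phi_1 + 1.38 phi_2 = 1.38
  1.38 phi_1 + 4.4383 phi_2 = 0.6215
Solve by Cramer's rule:
  det = gamma(0)^2 - gamma(1)^2 = (4.4383)^2 - (1.38)^2 = 19.69850689 - 1.9044 = 17.79410689
  phi_hat_1 = [gamma(1) gamma(0) - gamma(1) gamma(2)] / det = [(1.38)(4.4383) - (1.38)(0.6215)] / 17.79410689 = 5.267184 / 17.79410689 = 0.296
  phi_hat_2 = [gamma(0) gamma(2) - gamma(1)^2] / det = [(4.4383)(0.6215) - (1.38)^2] / 17.79410689 = 0.85400345 / 17.79410689 = 0.048
So phi_hat = [0.2960, 0.0480].
Therefore phi_hat_1 = 0.2960.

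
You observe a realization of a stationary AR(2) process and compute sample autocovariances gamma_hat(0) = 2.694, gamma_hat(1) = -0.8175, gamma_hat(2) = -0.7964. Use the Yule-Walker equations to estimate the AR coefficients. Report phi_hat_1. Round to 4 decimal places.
\hat\phi_{1} = -0.4330

The Yule-Walker equations for an AR(p) process read, in matrix form,
  Gamma_p phi = r_p,   with   (Gamma_p)_{ij} = gamma(|i - j|),
                       (r_p)_i = gamma(i),   i,j = 1..p.
Substitute the sample gammas (Toeplitz matrix and right-hand side of size 2):
  Gamma_p = [[2.694, -0.8175], [-0.8175, 2.694]]
  r_p     = [-0.8175, -0.7964]
Written out:
  2.694 phi_1 - 0.8175 phi_2 = -0.8175
  -0.8175 phi_1 + 2.694 phi_2 = -0.7964
Solve by Cramer's rule:
  det = gamma(0)^2 - gamma(1)^2 = (2.694)^2 - (-0.8175)^2 = 7.257636 - 0.66830625 = 6.58932975
  phi_hat_1 = [gamma(1) gamma(0) - gamma(1) gamma(2)] / det = [(-0.8175)(2.694) - (-0.8175)(-0.7964)] / 6.58932975 = -2.853402 / 6.58932975 = -0.433
  phi_hat_2 = [gamma(0) gamma(2) - gamma(1)^2] / det = [(2.694)(-0.7964) - (-0.8175)^2] / 6.58932975 = -2.81380785 / 6.58932975 = -0.427
So phi_hat = [-0.4330, -0.4270].
Therefore phi_hat_1 = -0.4330.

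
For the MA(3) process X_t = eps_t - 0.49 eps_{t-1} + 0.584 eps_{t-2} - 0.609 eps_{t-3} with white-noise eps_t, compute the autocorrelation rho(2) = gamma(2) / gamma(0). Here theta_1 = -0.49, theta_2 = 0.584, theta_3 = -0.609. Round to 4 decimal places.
\rho(2) = 0.4520

For an MA(q) process with theta_0 = 1, the autocovariance is
  gamma(k) = sigma^2 * sum_{i=0..q-k} theta_i * theta_{i+k},
and rho(k) = gamma(k) / gamma(0). Sigma^2 cancels.
  numerator   = (1)*(0.584) + (-0.49)*(-0.609) = 0.88241.
  denominator = (1)^2 + (-0.49)^2 + (0.584)^2 + (-0.609)^2 = 1.952037.
  rho(2) = 0.88241 / 1.952037 = 0.4520.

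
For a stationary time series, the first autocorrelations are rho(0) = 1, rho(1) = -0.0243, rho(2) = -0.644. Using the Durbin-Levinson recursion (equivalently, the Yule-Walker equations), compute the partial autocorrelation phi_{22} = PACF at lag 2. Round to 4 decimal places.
\phi_{22} = -0.6450

The PACF at lag k is phi_{kk}, the last component of the solution
to the Yule-Walker system G_k phi = r_k where
  (G_k)_{ij} = rho(|i - j|), (r_k)_i = rho(i), i,j = 1..k.
Equivalently, Durbin-Levinson gives phi_{kk} iteratively:
  phi_{11} = rho(1)
  phi_{kk} = [rho(k) - sum_{j=1..k-1} phi_{k-1,j} rho(k-j)]
            / [1 - sum_{j=1..k-1} phi_{k-1,j} rho(j)],
  phi_{k,j} = phi_{k-1,j} - phi_{kk} phi_{k-1,k-j},  j = 1..k-1.
Step k = 1:
  phi_11 = rho(1) = -0.0243.
Step k = 2:
  phi_22 = [rho(2) - phi_11 rho(1)] / [1 - phi_11 rho(1)] = [-0.644 - (-0.0243)(-0.0243)] / [1 - (-0.0243)(-0.0243)]
         = -0.64459049 / 0.99940951 = -0.645.
Therefore phi_{22} = -0.6450.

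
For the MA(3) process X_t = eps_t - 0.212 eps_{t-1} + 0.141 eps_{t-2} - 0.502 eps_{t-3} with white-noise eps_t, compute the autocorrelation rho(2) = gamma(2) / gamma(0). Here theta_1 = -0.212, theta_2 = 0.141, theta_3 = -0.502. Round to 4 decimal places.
\rho(2) = 0.1879

For an MA(q) process with theta_0 = 1, the autocovariance is
  gamma(k) = sigma^2 * sum_{i=0..q-k} theta_i * theta_{i+k},
and rho(k) = gamma(k) / gamma(0). Sigma^2 cancels.
  numerator   = (1)*(0.141) + (-0.212)*(-0.502) = 0.247424.
  denominator = (1)^2 + (-0.212)^2 + (0.141)^2 + (-0.502)^2 = 1.316829.
  rho(2) = 0.247424 / 1.316829 = 0.1879.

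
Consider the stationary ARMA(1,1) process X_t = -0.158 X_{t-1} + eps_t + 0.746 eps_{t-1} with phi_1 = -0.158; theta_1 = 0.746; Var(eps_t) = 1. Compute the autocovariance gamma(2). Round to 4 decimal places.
\gamma(2) = -0.0841

Multiply the model equation by X_{t-k} and take expectations. With theta_0 = psi_0 = 1 and psi_j the MA(infinity) weights, this gives
  gamma(k) - sum_i phi_i gamma(k-i) = c_k,
  c_k = sigma^2 * sum_{j=k..q} theta_j psi_{j-k}   (c_k = 0 for k > q),
using gamma(-m) = gamma(m).
psi-weights needed (psi_j = theta_j + sum_i phi_i psi_{j-i}):
  psi_1 = theta_1 + phi_1 = 0.746 + (-0.158) = 0.588
Right-hand sides:
  c_0 = sigma^2 (1 + theta_1 psi_1) = 1 * (1 + (0.746)(0.588)) = 1 * 1.438648 = 1.438648
  c_1 = sigma^2 theta_1 = 1 * (0.746) = 0.746
  c_2 = 0
Equations for k = 0 and k = 1 (AR order 1):
  gamma(0) = phi_1 gamma(1) + c_0
  gamma(1) = phi_1 gamma(0) + c_1
Substituting the second into the first: gamma(0) (1 - phi_1^2) = c_0 + phi_1 c_1, so
  gamma(0) = (c_0 + phi_1 c_1) / (1 - phi_1^2) = (1.438648 + (-0.158)(0.746)) / (1 - (-0.158)^2) = 1.32078 / 0.975036 = 1.354596.
  gamma(1) = phi_1 gamma(0) + c_1 = (-0.158)(1.354596) + (0.746) = 0.531974.
For k = 2 (> q): gamma(2) = phi_1 gamma(1) = (-0.158)(0.531974) = -0.084052.
Therefore gamma(2) = -0.0841 (to 4 decimal places).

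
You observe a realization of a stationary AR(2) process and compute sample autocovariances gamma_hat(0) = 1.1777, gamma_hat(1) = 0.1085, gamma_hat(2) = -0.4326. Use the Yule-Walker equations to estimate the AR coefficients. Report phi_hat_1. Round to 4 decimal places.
\hat\phi_{1} = 0.1270

The Yule-Walker equations for an AR(p) process read, in matrix form,
  Gamma_p phi = r_p,   with   (Gamma_p)_{ij} = gamma(|i - j|),
                       (r_p)_i = gamma(i),   i,j = 1..p.
Substitute the sample gammas (Toeplitz matrix and right-hand side of size 2):
  Gamma_p = [[1.1777, 0.1085], [0.1085, 1.1777]]
  r_p     = [0.1085, -0.4326]
Written out:
  1.1777 phi_1 + 0.1085 phi_2 = 0.1085
  0.1085 phi_1 + 1.1777 phi_2 = -0.4326
Solve by Cramer's rule:
  det = gamma(0)^2 - gamma(1)^2 = (1.1777)^2 - (0.1085)^2 = 1.38697729 - 0.01177225 = 1.37520504
  phi_hat_1 = [gamma(1) gamma(0) - gamma(1) gamma(2)] / det = [(0.1085)(1.1777) - (0.1085)(-0.4326)] / 1.37520504 = 0.17471755 / 1.37520504 = 0.127
  phi_hat_2 = [gamma(0) gamma(2) - gamma(1)^2] / det = [(1.1777)(-0.4326) - (0.1085)^2] / 1.37520504 = -0.52124527 / 1.37520504 = -0.379
So phi_hat = [0.1270, -0.3790].
Therefore phi_hat_1 = 0.1270.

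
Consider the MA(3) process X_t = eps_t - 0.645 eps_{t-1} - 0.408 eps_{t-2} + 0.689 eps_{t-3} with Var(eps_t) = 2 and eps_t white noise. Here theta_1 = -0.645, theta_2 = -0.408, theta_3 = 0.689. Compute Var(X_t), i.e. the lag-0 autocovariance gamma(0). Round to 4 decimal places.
\gamma(0) = 4.1144

For an MA(q) process X_t = eps_t + sum_i theta_i eps_{t-i} with
Var(eps_t) = sigma^2, the variance is
  gamma(0) = sigma^2 * (1 + sum_i theta_i^2).
  sum_i theta_i^2 = (-0.645)^2 + (-0.408)^2 + (0.689)^2 = 0.416025 + 0.166464 + 0.474721 = 1.05721.
  gamma(0) = 2 * (1 + 1.05721) = 2 * 2.05721 = 4.11442, which rounds to 4.1144.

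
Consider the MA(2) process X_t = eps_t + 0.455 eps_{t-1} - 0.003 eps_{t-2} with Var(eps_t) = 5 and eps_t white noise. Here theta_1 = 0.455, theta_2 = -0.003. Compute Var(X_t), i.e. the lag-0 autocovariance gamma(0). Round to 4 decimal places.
\gamma(0) = 6.0352

For an MA(q) process X_t = eps_t + sum_i theta_i eps_{t-i} with
Var(eps_t) = sigma^2, the variance is
  gamma(0) = sigma^2 * (1 + sum_i theta_i^2).
  sum_i theta_i^2 = (0.455)^2 + (-0.003)^2 = 0.207025 + 0.000009 = 0.207034.
  gamma(0) = 5 * (1 + 0.207034) = 5 * 1.207034 = 6.03517, which rounds to 6.0352.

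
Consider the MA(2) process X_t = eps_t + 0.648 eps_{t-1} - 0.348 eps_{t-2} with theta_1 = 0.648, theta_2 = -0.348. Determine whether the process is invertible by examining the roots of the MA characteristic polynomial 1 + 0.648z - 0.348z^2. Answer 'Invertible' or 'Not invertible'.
\text{Invertible}

The MA(q) characteristic polynomial is P(z) = 1 + 0.648z - 0.348z^2.
Invertibility requires all roots to lie outside the unit circle, i.e. |z| > 1 for every root.
Set 1 + (0.648) z + (-0.348) z^2 = 0, i.e. a z^2 + b z + c = 0 with a = -0.348, b = 0.648, c = 1.
Discriminant D = b^2 - 4ac = (0.648)^2 - 4*(-0.348)*1 = 0.419904 - (-1.392) = 1.811904.
D >= 0, so the roots are real: z = (-b +/- sqrt(D)) / (2a) = (-0.648 +/- 1.34607) / (-0.696).
  z_1 = (-0.648 + 1.34607) / (-0.696) = -1.003,   |z_1| = 1.003.
  z_2 = (-0.648 - 1.34607) / (-0.696) = 2.865,   |z_2| = 2.865.
Moduli of all roots: 1.0030, 2.8650.
All moduli strictly greater than 1? Yes.
Verdict: Invertible.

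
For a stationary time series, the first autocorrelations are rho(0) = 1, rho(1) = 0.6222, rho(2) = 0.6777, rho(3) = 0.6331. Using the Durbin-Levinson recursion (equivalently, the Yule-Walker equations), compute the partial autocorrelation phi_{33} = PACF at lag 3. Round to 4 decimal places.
\phi_{33} = 0.2449

The PACF at lag k is phi_{kk}, the last component of the solution
to the Yule-Walker system G_k phi = r_k where
  (G_k)_{ij} = rho(|i - j|), (r_k)_i = rho(i), i,j = 1..k.
Equivalently, Durbin-Levinson gives phi_{kk} iteratively:
  phi_{11} = rho(1)
  phi_{kk} = [rho(k) - sum_{j=1..k-1} phi_{k-1,j} rho(k-j)]
            / [1 - sum_{j=1..k-1} phi_{k-1,j} rho(j)],
  phi_{k,j} = phi_{k-1,j} - phi_{kk} phi_{k-1,k-j},  j = 1..k-1.
Step k = 1:
  phi_11 = rho(1) = 0.6222.
Step k = 2:
  phi_22 = [rho(2) - phi_11 rho(1)] / [1 - phi_11 rho(1)] = [0.6777 - (0.6222)(0.6222)] / [1 - (0.6222)(0.6222)]
         = 0.29056716 / 0.61286716 = 0.474111.
  Update: phi_21 = phi_11 - phi_22 phi_11 = 0.6222 - (0.474111)(0.6222) = 0.327208.
Step k = 3:
  phi_33 = [rho(3) - phi_21 rho(2) - phi_22 rho(1)] / [1 - phi_21 rho(1) - phi_22 rho(2)]
    numerator   = 0.6331 - (0.327208)(0.6777) - (0.474111)(0.6222) = 0.11635915
    denominator = 1 - (0.327208)(0.6222) - (0.474111)(0.6777) = 0.47510603
  phi_33 = 0.11635915 / 0.47510603 = 0.2449.
Therefore phi_{33} = 0.2449.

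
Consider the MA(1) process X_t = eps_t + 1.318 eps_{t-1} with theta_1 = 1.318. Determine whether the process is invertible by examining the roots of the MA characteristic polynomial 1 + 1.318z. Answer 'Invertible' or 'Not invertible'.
\text{Not invertible}

The MA(q) characteristic polynomial is P(z) = 1 + 1.318z.
Invertibility requires all roots to lie outside the unit circle, i.e. |z| > 1 for every root.
This is linear in z: 1 + (1.318) z = 0  =>  z = -1/(1.318) = -0.758725,  |z| = 0.758725.
Moduli of all roots: 0.7587.
All moduli strictly greater than 1? No.
Verdict: Not invertible.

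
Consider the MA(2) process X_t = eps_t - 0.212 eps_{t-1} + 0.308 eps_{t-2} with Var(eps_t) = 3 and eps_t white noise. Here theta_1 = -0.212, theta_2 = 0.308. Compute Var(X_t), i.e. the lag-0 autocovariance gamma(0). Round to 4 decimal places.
\gamma(0) = 3.4194

For an MA(q) process X_t = eps_t + sum_i theta_i eps_{t-i} with
Var(eps_t) = sigma^2, the variance is
  gamma(0) = sigma^2 * (1 + sum_i theta_i^2).
  sum_i theta_i^2 = (-0.212)^2 + (0.308)^2 = 0.044944 + 0.094864 = 0.139808.
  gamma(0) = 3 * (1 + 0.139808) = 3 * 1.139808 = 3.419424, which rounds to 3.4194.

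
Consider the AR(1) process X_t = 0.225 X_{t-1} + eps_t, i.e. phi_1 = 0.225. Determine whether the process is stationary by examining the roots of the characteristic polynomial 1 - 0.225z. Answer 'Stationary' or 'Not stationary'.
\text{Stationary}

The AR(p) characteristic polynomial is P(z) = 1 - 0.225z.
Stationarity requires all roots to lie outside the unit circle, i.e. |z| > 1 for every root.
This is linear in z: 1 + (-0.225) z = 0  =>  z = -1/(-0.225) = 4.444444,  |z| = 4.444444.
Moduli of all roots: 4.4444.
All moduli strictly greater than 1? Yes.
Verdict: Stationary.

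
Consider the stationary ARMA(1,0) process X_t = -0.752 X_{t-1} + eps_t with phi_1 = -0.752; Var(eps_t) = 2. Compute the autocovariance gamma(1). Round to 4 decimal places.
\gamma(1) = -3.4615

Multiply the model equation by X_{t-k} and take expectations. With theta_0 = psi_0 = 1 and psi_j the MA(infinity) weights, this gives
  gamma(k) - sum_i phi_i gamma(k-i) = c_k,
  c_k = sigma^2 * sum_{j=k..q} theta_j psi_{j-k}   (c_k = 0 for k > q),
using gamma(-m) = gamma(m).
Pure AR (q = 0): c_0 = sigma^2 = 2, c_k = 0 for k >= 1.
Equations for k = 0 and k = 1 (AR order 1):
  gamma(0) = phi_1 gamma(1) + c_0
  gamma(1) = phi_1 gamma(0) + c_1
Substituting the second into the first: gamma(0) (1 - phi_1^2) = c_0 + phi_1 c_1, so
  gamma(0) = c_0 / (1 - phi_1^2) = 2 / (1 - (-0.752)^2) = 2 / 0.434496 = 4.603034.
  gamma(1) = phi_1 gamma(0) = (-0.752)(4.603034) = -3.461482.
Therefore gamma(1) = -3.4615 (to 4 decimal places).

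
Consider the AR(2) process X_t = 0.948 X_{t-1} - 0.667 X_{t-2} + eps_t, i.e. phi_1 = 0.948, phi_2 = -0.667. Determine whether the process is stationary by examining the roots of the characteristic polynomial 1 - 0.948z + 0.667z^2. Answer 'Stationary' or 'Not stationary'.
\text{Stationary}

The AR(p) characteristic polynomial is P(z) = 1 - 0.948z + 0.667z^2.
Stationarity requires all roots to lie outside the unit circle, i.e. |z| > 1 for every root.
Set 1 + (-0.948) z + (0.667) z^2 = 0, i.e. a z^2 + b z + c = 0 with a = 0.667, b = -0.948, c = 1.
Discriminant D = b^2 - 4ac = (-0.948)^2 - 4*(0.667)*1 = 0.898704 - (2.668) = -1.769296.
D < 0, so the roots are the complex-conjugate pair z = (-b +/- i sqrt(-D)) / (2a) = 0.7106 +/- 0.9971i.
For a conjugate pair |z|^2 = z * conj(z) = (product of roots) = c/a = 1/(0.667) = 1.49925, so |z| = sqrt(1.49925) = 1.2244 for both roots.
Moduli of all roots: 1.2244, 1.2244.
All moduli strictly greater than 1? Yes.
Verdict: Stationary.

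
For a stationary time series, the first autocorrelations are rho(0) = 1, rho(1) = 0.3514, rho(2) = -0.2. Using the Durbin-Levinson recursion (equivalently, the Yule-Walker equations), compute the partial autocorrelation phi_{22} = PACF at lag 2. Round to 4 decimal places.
\phi_{22} = -0.3691

The PACF at lag k is phi_{kk}, the last component of the solution
to the Yule-Walker system G_k phi = r_k where
  (G_k)_{ij} = rho(|i - j|), (r_k)_i = rho(i), i,j = 1..k.
Equivalently, Durbin-Levinson gives phi_{kk} iteratively:
  phi_{11} = rho(1)
  phi_{kk} = [rho(k) - sum_{j=1..k-1} phi_{k-1,j} rho(k-j)]
            / [1 - sum_{j=1..k-1} phi_{k-1,j} rho(j)],
  phi_{k,j} = phi_{k-1,j} - phi_{kk} phi_{k-1,k-j},  j = 1..k-1.
Step k = 1:
  phi_11 = rho(1) = 0.3514.
Step k = 2:
  phi_22 = [rho(2) - phi_11 rho(1)] / [1 - phi_11 rho(1)] = [-0.2 - (0.3514)(0.3514)] / [1 - (0.3514)(0.3514)]
         = -0.32348196 / 0.87651804 = -0.3691.
Therefore phi_{22} = -0.3691.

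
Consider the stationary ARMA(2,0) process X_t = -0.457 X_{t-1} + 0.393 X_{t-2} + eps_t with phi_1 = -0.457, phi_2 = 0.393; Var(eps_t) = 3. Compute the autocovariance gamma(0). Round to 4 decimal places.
\gamma(0) = 8.1908

Multiply the model equation by X_{t-k} and take expectations. With theta_0 = psi_0 = 1 and psi_j the MA(infinity) weights, this gives
  gamma(k) - sum_i phi_i gamma(k-i) = c_k,
  c_k = sigma^2 * sum_{j=k..q} theta_j psi_{j-k}   (c_k = 0 for k > q),
using gamma(-m) = gamma(m).
Pure AR (q = 0): c_0 = sigma^2 = 3, c_k = 0 for k >= 1.
Equations for k = 0, 1, 2 (AR order 2, c_2 = 0):
  (E0) gamma(0) = phi_1 gamma(1) + phi_2 gamma(2) + c_0
  (E1) gamma(1) = phi_1 gamma(0) + phi_2 gamma(1) + c_1
  (E2) gamma(2) = phi_1 gamma(1) + phi_2 gamma(0)
From (E1): gamma(1) = A gamma(0) + B with
  A = phi_1 / (1 - phi_2) = -0.457 / 0.607 = -0.752883,   B = c_1 / (1 - phi_2) = 0 / 0.607 = 0.
Insert (E2) into (E0): gamma(0) (1 - phi_2^2) = phi_1 (1 + phi_2) gamma(1) + c_0.
  phi_1 (1 + phi_2) = (-0.457)(1.393) = -0.636601,   1 - phi_2^2 = 0.845551.
Replace gamma(1) by A gamma(0) + B and collect gamma(0):
  gamma(0) [0.845551 - (-0.636601)(-0.752883)] = c_0 = 3
  gamma(0) * 0.366265 = 3
  gamma(0) = 3 / 0.366265 = 8.190793.
Therefore gamma(0) = 8.1908 (to 4 decimal places).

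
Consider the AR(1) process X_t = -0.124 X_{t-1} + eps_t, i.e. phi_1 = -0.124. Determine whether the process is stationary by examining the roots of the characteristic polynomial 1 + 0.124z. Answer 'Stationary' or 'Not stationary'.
\text{Stationary}

The AR(p) characteristic polynomial is P(z) = 1 + 0.124z.
Stationarity requires all roots to lie outside the unit circle, i.e. |z| > 1 for every root.
This is linear in z: 1 + (0.124) z = 0  =>  z = -1/(0.124) = -8.064516,  |z| = 8.064516.
Moduli of all roots: 8.0645.
All moduli strictly greater than 1? Yes.
Verdict: Stationary.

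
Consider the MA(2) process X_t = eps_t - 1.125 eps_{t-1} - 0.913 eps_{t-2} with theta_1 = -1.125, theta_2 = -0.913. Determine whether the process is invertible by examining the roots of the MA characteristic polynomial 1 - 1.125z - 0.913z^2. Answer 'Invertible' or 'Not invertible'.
\text{Not invertible}

The MA(q) characteristic polynomial is P(z) = 1 - 1.125z - 0.913z^2.
Invertibility requires all roots to lie outside the unit circle, i.e. |z| > 1 for every root.
Set 1 + (-1.125) z + (-0.913) z^2 = 0, i.e. a z^2 + b z + c = 0 with a = -0.913, b = -1.125, c = 1.
Discriminant D = b^2 - 4ac = (-1.125)^2 - 4*(-0.913)*1 = 1.265625 - (-3.652) = 4.917625.
D >= 0, so the roots are real: z = (-b +/- sqrt(D)) / (2a) = (1.125 +/- 2.217572) / (-1.826).
  z_1 = (1.125 + 2.217572) / (-1.826) = -1.8305,   |z_1| = 1.8305.
  z_2 = (1.125 - 2.217572) / (-1.826) = 0.5983,   |z_2| = 0.5983.
Moduli of all roots: 1.8305, 0.5983.
All moduli strictly greater than 1? No.
Verdict: Not invertible.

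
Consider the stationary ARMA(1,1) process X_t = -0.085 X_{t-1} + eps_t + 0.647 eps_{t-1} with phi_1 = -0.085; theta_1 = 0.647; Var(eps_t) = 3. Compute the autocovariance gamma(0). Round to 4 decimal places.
\gamma(0) = 3.9544

Multiply the model equation by X_{t-k} and take expectations. With theta_0 = psi_0 = 1 and psi_j the MA(infinity) weights, this gives
  gamma(k) - sum_i phi_i gamma(k-i) = c_k,
  c_k = sigma^2 * sum_{j=k..q} theta_j psi_{j-k}   (c_k = 0 for k > q),
using gamma(-m) = gamma(m).
psi-weights needed (psi_j = theta_j + sum_i phi_i psi_{j-i}):
  psi_1 = theta_1 + phi_1 = 0.647 + (-0.085) = 0.562
Right-hand sides:
  c_0 = sigma^2 (1 + theta_1 psi_1) = 3 * (1 + (0.647)(0.562)) = 3 * 1.363614 = 4.090842
  c_1 = sigma^2 theta_1 = 3 * (0.647) = 1.941
  c_2 = 0
Equations for k = 0 and k = 1 (AR order 1):
  gamma(0) = phi_1 gamma(1) + c_0
  gamma(1) = phi_1 gamma(0) + c_1
Substituting the second into the first: gamma(0) (1 - phi_1^2) = c_0 + phi_1 c_1, so
  gamma(0) = (c_0 + phi_1 c_1) / (1 - phi_1^2) = (4.090842 + (-0.085)(1.941)) / (1 - (-0.085)^2) = 3.925857 / 0.992775 = 3.954428.
Therefore gamma(0) = 3.9544 (to 4 decimal places).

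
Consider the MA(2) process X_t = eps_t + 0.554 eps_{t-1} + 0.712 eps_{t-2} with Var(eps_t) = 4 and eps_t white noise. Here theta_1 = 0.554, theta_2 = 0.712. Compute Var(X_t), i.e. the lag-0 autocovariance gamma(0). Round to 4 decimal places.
\gamma(0) = 7.2554

For an MA(q) process X_t = eps_t + sum_i theta_i eps_{t-i} with
Var(eps_t) = sigma^2, the variance is
  gamma(0) = sigma^2 * (1 + sum_i theta_i^2).
  sum_i theta_i^2 = (0.554)^2 + (0.712)^2 = 0.306916 + 0.506944 = 0.81386.
  gamma(0) = 4 * (1 + 0.81386) = 4 * 1.81386 = 7.25544, which rounds to 7.2554.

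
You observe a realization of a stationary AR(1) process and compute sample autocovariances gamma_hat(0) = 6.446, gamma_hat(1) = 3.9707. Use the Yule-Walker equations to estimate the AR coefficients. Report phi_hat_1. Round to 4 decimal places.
\hat\phi_{1} = 0.6160

The Yule-Walker equations for an AR(p) process read, in matrix form,
  Gamma_p phi = r_p,   with   (Gamma_p)_{ij} = gamma(|i - j|),
                       (r_p)_i = gamma(i),   i,j = 1..p.
Substitute the sample gammas (Toeplitz matrix and right-hand side of size 1):
  Gamma_p = [[6.446]]
  r_p     = [3.9707]
With p = 1 this is the single equation gamma(0) phi_1 = gamma(1):
  phi_hat_1 = gamma(1) / gamma(0) = 3.9707 / 6.446 = 0.6160.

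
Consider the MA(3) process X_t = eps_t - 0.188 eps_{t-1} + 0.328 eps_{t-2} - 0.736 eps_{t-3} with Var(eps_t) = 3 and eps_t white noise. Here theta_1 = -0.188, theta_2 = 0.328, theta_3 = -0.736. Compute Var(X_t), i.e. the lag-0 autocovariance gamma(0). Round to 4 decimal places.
\gamma(0) = 5.0539

For an MA(q) process X_t = eps_t + sum_i theta_i eps_{t-i} with
Var(eps_t) = sigma^2, the variance is
  gamma(0) = sigma^2 * (1 + sum_i theta_i^2).
  sum_i theta_i^2 = (-0.188)^2 + (0.328)^2 + (-0.736)^2 = 0.035344 + 0.107584 + 0.541696 = 0.684624.
  gamma(0) = 3 * (1 + 0.684624) = 3 * 1.684624 = 5.053872, which rounds to 5.0539.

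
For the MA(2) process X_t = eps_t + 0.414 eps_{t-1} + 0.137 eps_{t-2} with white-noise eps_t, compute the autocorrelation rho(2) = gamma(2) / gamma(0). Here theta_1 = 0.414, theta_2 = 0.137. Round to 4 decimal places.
\rho(2) = 0.1151

For an MA(q) process with theta_0 = 1, the autocovariance is
  gamma(k) = sigma^2 * sum_{i=0..q-k} theta_i * theta_{i+k},
and rho(k) = gamma(k) / gamma(0). Sigma^2 cancels.
  numerator   = (1)*(0.137) = 0.137.
  denominator = (1)^2 + (0.414)^2 + (0.137)^2 = 1.190165.
  rho(2) = 0.137 / 1.190165 = 0.1151.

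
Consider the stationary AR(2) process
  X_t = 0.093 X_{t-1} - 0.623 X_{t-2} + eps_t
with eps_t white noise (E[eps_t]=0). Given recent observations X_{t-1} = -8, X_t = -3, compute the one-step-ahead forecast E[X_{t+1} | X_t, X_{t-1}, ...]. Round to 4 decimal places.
E[X_{t+1} \mid \mathcal F_t] = 4.7050

For an AR(p) model X_t = c + sum_i phi_i X_{t-i} + eps_t, the
one-step-ahead conditional mean is
  E[X_{t+1} | X_t, ...] = c + sum_i phi_i X_{t+1-i}.
Substitute known values:
  E[X_{t+1} | ...] = (0.093) * (-3) + (-0.623) * (-8)
                   = 4.7050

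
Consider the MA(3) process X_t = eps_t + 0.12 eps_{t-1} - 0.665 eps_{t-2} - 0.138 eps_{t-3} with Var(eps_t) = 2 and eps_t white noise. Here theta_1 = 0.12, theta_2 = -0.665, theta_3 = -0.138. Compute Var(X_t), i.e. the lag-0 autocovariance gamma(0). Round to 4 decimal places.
\gamma(0) = 2.9513

For an MA(q) process X_t = eps_t + sum_i theta_i eps_{t-i} with
Var(eps_t) = sigma^2, the variance is
  gamma(0) = sigma^2 * (1 + sum_i theta_i^2).
  sum_i theta_i^2 = (0.12)^2 + (-0.665)^2 + (-0.138)^2 = 0.0144 + 0.442225 + 0.019044 = 0.475669.
  gamma(0) = 2 * (1 + 0.475669) = 2 * 1.475669 = 2.951338, which rounds to 2.9513.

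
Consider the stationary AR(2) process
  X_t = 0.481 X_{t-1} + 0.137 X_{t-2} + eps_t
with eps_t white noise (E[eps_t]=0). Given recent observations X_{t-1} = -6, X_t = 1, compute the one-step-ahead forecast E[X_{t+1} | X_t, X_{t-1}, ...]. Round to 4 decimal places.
E[X_{t+1} \mid \mathcal F_t] = -0.3410

For an AR(p) model X_t = c + sum_i phi_i X_{t-i} + eps_t, the
one-step-ahead conditional mean is
  E[X_{t+1} | X_t, ...] = c + sum_i phi_i X_{t+1-i}.
Substitute known values:
  E[X_{t+1} | ...] = (0.481) * (1) + (0.137) * (-6)
                   = -0.3410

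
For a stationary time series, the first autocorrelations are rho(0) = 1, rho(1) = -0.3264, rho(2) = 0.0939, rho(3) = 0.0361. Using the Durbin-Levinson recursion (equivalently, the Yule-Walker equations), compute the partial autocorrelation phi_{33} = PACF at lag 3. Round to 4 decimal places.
\phi_{33} = 0.0700

The PACF at lag k is phi_{kk}, the last component of the solution
to the Yule-Walker system G_k phi = r_k where
  (G_k)_{ij} = rho(|i - j|), (r_k)_i = rho(i), i,j = 1..k.
Equivalently, Durbin-Levinson gives phi_{kk} iteratively:
  phi_{11} = rho(1)
  phi_{kk} = [rho(k) - sum_{j=1..k-1} phi_{k-1,j} rho(k-j)]
            / [1 - sum_{j=1..k-1} phi_{k-1,j} rho(j)],
  phi_{k,j} = phi_{k-1,j} - phi_{kk} phi_{k-1,k-j},  j = 1..k-1.
Step k = 1:
  phi_11 = rho(1) = -0.3264.
Step k = 2:
  phi_22 = [rho(2) - phi_11 rho(1)] / [1 - phi_11 rho(1)] = [0.0939 - (-0.3264)(-0.3264)] / [1 - (-0.3264)(-0.3264)]
         = -0.01263696 / 0.89346304 = -0.014144.
  Update: phi_21 = phi_11 - phi_22 phi_11 = -0.3264 - (-0.014144)(-0.3264) = -0.331017.
Step k = 3:
  phi_33 = [rho(3) - phi_21 rho(2) - phi_22 rho(1)] / [1 - phi_21 rho(1) - phi_22 rho(2)]
    numerator   = 0.0361 - (-0.331017)(0.0939) - (-0.014144)(-0.3264) = 0.06256592
    denominator = 1 - (-0.331017)(-0.3264) - (-0.014144)(0.0939) = 0.89328431
  phi_33 = 0.06256592 / 0.89328431 = 0.07.
Therefore phi_{33} = 0.0700.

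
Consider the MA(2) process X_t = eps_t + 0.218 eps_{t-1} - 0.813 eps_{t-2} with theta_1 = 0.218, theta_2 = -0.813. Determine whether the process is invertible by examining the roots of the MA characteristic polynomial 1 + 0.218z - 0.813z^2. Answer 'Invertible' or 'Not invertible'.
\text{Not invertible}

The MA(q) characteristic polynomial is P(z) = 1 + 0.218z - 0.813z^2.
Invertibility requires all roots to lie outside the unit circle, i.e. |z| > 1 for every root.
Set 1 + (0.218) z + (-0.813) z^2 = 0, i.e. a z^2 + b z + c = 0 with a = -0.813, b = 0.218, c = 1.
Discriminant D = b^2 - 4ac = (0.218)^2 - 4*(-0.813)*1 = 0.047524 - (-3.252) = 3.299524.
D >= 0, so the roots are real: z = (-b +/- sqrt(D)) / (2a) = (-0.218 +/- 1.816459) / (-1.626).
  z_1 = (-0.218 + 1.816459) / (-1.626) = -0.9831,   |z_1| = 0.9831.
  z_2 = (-0.218 - 1.816459) / (-1.626) = 1.2512,   |z_2| = 1.2512.
Moduli of all roots: 0.9831, 1.2512.
All moduli strictly greater than 1? No.
Verdict: Not invertible.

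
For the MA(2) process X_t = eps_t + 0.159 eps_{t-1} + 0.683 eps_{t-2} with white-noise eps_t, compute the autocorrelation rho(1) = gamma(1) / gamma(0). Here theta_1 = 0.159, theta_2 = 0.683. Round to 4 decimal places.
\rho(1) = 0.1794

For an MA(q) process with theta_0 = 1, the autocovariance is
  gamma(k) = sigma^2 * sum_{i=0..q-k} theta_i * theta_{i+k},
and rho(k) = gamma(k) / gamma(0). Sigma^2 cancels.
  numerator   = (1)*(0.159) + (0.159)*(0.683) = 0.267597.
  denominator = (1)^2 + (0.159)^2 + (0.683)^2 = 1.49177.
  rho(1) = 0.267597 / 1.49177 = 0.1794.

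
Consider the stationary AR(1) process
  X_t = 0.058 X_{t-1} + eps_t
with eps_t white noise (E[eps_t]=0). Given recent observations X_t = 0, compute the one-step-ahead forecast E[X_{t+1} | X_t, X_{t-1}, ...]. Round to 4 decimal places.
E[X_{t+1} \mid \mathcal F_t] = 0.0000

For an AR(p) model X_t = c + sum_i phi_i X_{t-i} + eps_t, the
one-step-ahead conditional mean is
  E[X_{t+1} | X_t, ...] = c + sum_i phi_i X_{t+1-i}.
Substitute known values:
  E[X_{t+1} | ...] = (0.058) * (0)
                   = 0.0000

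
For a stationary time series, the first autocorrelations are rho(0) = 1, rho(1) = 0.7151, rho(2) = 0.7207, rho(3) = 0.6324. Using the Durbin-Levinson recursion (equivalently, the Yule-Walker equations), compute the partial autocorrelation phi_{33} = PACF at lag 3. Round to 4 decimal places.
\phi_{33} = 0.0789

The PACF at lag k is phi_{kk}, the last component of the solution
to the Yule-Walker system G_k phi = r_k where
  (G_k)_{ij} = rho(|i - j|), (r_k)_i = rho(i), i,j = 1..k.
Equivalently, Durbin-Levinson gives phi_{kk} iteratively:
  phi_{11} = rho(1)
  phi_{kk} = [rho(k) - sum_{j=1..k-1} phi_{k-1,j} rho(k-j)]
            / [1 - sum_{j=1..k-1} phi_{k-1,j} rho(j)],
  phi_{k,j} = phi_{k-1,j} - phi_{kk} phi_{k-1,k-j},  j = 1..k-1.
Step k = 1:
  phi_11 = rho(1) = 0.7151.
Step k = 2:
  phi_22 = [rho(2) - phi_11 rho(1)] / [1 - phi_11 rho(1)] = [0.7207 - (0.7151)(0.7151)] / [1 - (0.7151)(0.7151)]
         = 0.20933199 / 0.48863199 = 0.428404.
  Update: phi_21 = phi_11 - phi_22 phi_11 = 0.7151 - (0.428404)(0.7151) = 0.408748.
Step k = 3:
  phi_33 = [rho(3) - phi_21 rho(2) - phi_22 rho(1)] / [1 - phi_21 rho(1) - phi_22 rho(2)]
    numerator   = 0.6324 - (0.408748)(0.7207) - (0.428404)(0.7151) = 0.03146336
    denominator = 1 - (0.408748)(0.7151) - (0.428404)(0.7207) = 0.39895329
  phi_33 = 0.03146336 / 0.39895329 = 0.0789.
Therefore phi_{33} = 0.0789.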